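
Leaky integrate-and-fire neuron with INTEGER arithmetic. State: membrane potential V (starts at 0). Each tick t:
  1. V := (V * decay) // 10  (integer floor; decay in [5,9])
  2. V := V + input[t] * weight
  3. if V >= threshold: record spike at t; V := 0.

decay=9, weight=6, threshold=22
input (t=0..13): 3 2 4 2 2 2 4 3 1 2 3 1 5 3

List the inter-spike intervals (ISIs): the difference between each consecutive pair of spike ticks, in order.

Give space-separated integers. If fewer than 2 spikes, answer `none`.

Answer: 1 2 2 2 2 2

Derivation:
t=0: input=3 -> V=18
t=1: input=2 -> V=0 FIRE
t=2: input=4 -> V=0 FIRE
t=3: input=2 -> V=12
t=4: input=2 -> V=0 FIRE
t=5: input=2 -> V=12
t=6: input=4 -> V=0 FIRE
t=7: input=3 -> V=18
t=8: input=1 -> V=0 FIRE
t=9: input=2 -> V=12
t=10: input=3 -> V=0 FIRE
t=11: input=1 -> V=6
t=12: input=5 -> V=0 FIRE
t=13: input=3 -> V=18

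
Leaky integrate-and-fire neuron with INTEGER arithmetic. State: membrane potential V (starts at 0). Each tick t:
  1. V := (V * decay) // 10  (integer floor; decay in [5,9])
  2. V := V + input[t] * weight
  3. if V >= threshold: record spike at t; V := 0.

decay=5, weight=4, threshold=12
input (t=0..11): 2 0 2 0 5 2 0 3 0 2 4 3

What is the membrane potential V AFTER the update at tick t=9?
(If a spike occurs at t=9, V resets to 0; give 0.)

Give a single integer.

t=0: input=2 -> V=8
t=1: input=0 -> V=4
t=2: input=2 -> V=10
t=3: input=0 -> V=5
t=4: input=5 -> V=0 FIRE
t=5: input=2 -> V=8
t=6: input=0 -> V=4
t=7: input=3 -> V=0 FIRE
t=8: input=0 -> V=0
t=9: input=2 -> V=8
t=10: input=4 -> V=0 FIRE
t=11: input=3 -> V=0 FIRE

Answer: 8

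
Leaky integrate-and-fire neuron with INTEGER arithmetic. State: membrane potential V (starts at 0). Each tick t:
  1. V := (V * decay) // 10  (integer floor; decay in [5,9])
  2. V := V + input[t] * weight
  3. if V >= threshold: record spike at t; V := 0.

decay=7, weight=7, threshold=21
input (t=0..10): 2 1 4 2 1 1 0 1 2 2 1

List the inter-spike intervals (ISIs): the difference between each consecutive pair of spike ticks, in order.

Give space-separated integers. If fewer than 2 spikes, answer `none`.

Answer: 6

Derivation:
t=0: input=2 -> V=14
t=1: input=1 -> V=16
t=2: input=4 -> V=0 FIRE
t=3: input=2 -> V=14
t=4: input=1 -> V=16
t=5: input=1 -> V=18
t=6: input=0 -> V=12
t=7: input=1 -> V=15
t=8: input=2 -> V=0 FIRE
t=9: input=2 -> V=14
t=10: input=1 -> V=16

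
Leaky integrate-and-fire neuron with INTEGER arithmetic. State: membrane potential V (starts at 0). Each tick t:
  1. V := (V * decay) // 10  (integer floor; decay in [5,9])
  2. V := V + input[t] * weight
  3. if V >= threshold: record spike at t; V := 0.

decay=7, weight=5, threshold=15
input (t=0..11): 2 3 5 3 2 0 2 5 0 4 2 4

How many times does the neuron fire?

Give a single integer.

Answer: 6

Derivation:
t=0: input=2 -> V=10
t=1: input=3 -> V=0 FIRE
t=2: input=5 -> V=0 FIRE
t=3: input=3 -> V=0 FIRE
t=4: input=2 -> V=10
t=5: input=0 -> V=7
t=6: input=2 -> V=14
t=7: input=5 -> V=0 FIRE
t=8: input=0 -> V=0
t=9: input=4 -> V=0 FIRE
t=10: input=2 -> V=10
t=11: input=4 -> V=0 FIRE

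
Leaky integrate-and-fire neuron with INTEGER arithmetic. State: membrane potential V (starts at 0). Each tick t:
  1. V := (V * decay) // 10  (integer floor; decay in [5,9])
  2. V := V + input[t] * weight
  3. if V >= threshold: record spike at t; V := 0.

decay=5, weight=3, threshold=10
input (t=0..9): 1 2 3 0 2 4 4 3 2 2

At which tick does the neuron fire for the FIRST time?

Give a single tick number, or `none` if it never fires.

t=0: input=1 -> V=3
t=1: input=2 -> V=7
t=2: input=3 -> V=0 FIRE
t=3: input=0 -> V=0
t=4: input=2 -> V=6
t=5: input=4 -> V=0 FIRE
t=6: input=4 -> V=0 FIRE
t=7: input=3 -> V=9
t=8: input=2 -> V=0 FIRE
t=9: input=2 -> V=6

Answer: 2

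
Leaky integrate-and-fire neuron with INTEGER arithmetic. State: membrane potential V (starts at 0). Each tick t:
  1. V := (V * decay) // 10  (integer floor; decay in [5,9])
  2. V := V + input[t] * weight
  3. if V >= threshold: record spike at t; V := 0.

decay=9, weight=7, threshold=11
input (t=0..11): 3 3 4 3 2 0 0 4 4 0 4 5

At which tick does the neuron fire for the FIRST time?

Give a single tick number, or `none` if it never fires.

Answer: 0

Derivation:
t=0: input=3 -> V=0 FIRE
t=1: input=3 -> V=0 FIRE
t=2: input=4 -> V=0 FIRE
t=3: input=3 -> V=0 FIRE
t=4: input=2 -> V=0 FIRE
t=5: input=0 -> V=0
t=6: input=0 -> V=0
t=7: input=4 -> V=0 FIRE
t=8: input=4 -> V=0 FIRE
t=9: input=0 -> V=0
t=10: input=4 -> V=0 FIRE
t=11: input=5 -> V=0 FIRE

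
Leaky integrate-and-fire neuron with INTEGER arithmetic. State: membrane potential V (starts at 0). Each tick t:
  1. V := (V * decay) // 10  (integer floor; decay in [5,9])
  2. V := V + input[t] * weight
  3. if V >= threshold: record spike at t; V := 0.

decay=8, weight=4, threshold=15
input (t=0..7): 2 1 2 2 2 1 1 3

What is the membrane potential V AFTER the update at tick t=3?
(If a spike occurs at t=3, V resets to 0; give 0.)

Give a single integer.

Answer: 8

Derivation:
t=0: input=2 -> V=8
t=1: input=1 -> V=10
t=2: input=2 -> V=0 FIRE
t=3: input=2 -> V=8
t=4: input=2 -> V=14
t=5: input=1 -> V=0 FIRE
t=6: input=1 -> V=4
t=7: input=3 -> V=0 FIRE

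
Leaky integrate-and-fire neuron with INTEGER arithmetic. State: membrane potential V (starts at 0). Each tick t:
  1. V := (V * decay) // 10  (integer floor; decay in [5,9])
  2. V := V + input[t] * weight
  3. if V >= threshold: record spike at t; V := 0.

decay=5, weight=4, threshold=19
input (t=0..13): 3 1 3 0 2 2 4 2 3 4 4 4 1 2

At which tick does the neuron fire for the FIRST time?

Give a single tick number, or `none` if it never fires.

Answer: 6

Derivation:
t=0: input=3 -> V=12
t=1: input=1 -> V=10
t=2: input=3 -> V=17
t=3: input=0 -> V=8
t=4: input=2 -> V=12
t=5: input=2 -> V=14
t=6: input=4 -> V=0 FIRE
t=7: input=2 -> V=8
t=8: input=3 -> V=16
t=9: input=4 -> V=0 FIRE
t=10: input=4 -> V=16
t=11: input=4 -> V=0 FIRE
t=12: input=1 -> V=4
t=13: input=2 -> V=10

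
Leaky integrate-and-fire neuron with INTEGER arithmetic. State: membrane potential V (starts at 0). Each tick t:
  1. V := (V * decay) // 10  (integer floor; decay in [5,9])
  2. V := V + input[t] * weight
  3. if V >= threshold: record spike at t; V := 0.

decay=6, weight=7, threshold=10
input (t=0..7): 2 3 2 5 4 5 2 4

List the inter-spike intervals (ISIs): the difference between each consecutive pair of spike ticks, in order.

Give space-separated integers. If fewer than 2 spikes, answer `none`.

t=0: input=2 -> V=0 FIRE
t=1: input=3 -> V=0 FIRE
t=2: input=2 -> V=0 FIRE
t=3: input=5 -> V=0 FIRE
t=4: input=4 -> V=0 FIRE
t=5: input=5 -> V=0 FIRE
t=6: input=2 -> V=0 FIRE
t=7: input=4 -> V=0 FIRE

Answer: 1 1 1 1 1 1 1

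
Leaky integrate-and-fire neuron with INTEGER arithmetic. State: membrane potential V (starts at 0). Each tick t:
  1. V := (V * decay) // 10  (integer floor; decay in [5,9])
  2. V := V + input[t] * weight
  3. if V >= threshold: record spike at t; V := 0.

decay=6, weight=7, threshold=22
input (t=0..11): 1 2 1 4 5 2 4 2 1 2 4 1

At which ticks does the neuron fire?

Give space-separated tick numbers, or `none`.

t=0: input=1 -> V=7
t=1: input=2 -> V=18
t=2: input=1 -> V=17
t=3: input=4 -> V=0 FIRE
t=4: input=5 -> V=0 FIRE
t=5: input=2 -> V=14
t=6: input=4 -> V=0 FIRE
t=7: input=2 -> V=14
t=8: input=1 -> V=15
t=9: input=2 -> V=0 FIRE
t=10: input=4 -> V=0 FIRE
t=11: input=1 -> V=7

Answer: 3 4 6 9 10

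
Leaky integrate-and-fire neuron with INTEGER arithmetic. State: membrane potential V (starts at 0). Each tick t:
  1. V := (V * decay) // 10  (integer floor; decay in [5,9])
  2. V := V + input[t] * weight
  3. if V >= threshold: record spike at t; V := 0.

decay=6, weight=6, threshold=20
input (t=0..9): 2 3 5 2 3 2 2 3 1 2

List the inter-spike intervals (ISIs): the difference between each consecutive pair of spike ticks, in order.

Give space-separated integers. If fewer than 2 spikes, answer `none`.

Answer: 1 2 3

Derivation:
t=0: input=2 -> V=12
t=1: input=3 -> V=0 FIRE
t=2: input=5 -> V=0 FIRE
t=3: input=2 -> V=12
t=4: input=3 -> V=0 FIRE
t=5: input=2 -> V=12
t=6: input=2 -> V=19
t=7: input=3 -> V=0 FIRE
t=8: input=1 -> V=6
t=9: input=2 -> V=15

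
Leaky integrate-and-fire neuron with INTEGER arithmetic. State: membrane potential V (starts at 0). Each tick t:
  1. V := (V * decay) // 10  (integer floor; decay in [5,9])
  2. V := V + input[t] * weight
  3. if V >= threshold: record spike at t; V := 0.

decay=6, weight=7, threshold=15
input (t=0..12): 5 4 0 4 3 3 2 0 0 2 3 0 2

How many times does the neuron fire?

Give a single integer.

Answer: 7

Derivation:
t=0: input=5 -> V=0 FIRE
t=1: input=4 -> V=0 FIRE
t=2: input=0 -> V=0
t=3: input=4 -> V=0 FIRE
t=4: input=3 -> V=0 FIRE
t=5: input=3 -> V=0 FIRE
t=6: input=2 -> V=14
t=7: input=0 -> V=8
t=8: input=0 -> V=4
t=9: input=2 -> V=0 FIRE
t=10: input=3 -> V=0 FIRE
t=11: input=0 -> V=0
t=12: input=2 -> V=14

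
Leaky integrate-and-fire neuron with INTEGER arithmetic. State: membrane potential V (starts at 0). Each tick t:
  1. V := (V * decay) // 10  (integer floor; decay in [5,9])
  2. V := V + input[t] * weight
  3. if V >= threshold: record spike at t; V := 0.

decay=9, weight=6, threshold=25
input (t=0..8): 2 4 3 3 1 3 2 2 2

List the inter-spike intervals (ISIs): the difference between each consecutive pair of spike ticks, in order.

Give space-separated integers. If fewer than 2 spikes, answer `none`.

Answer: 2 3

Derivation:
t=0: input=2 -> V=12
t=1: input=4 -> V=0 FIRE
t=2: input=3 -> V=18
t=3: input=3 -> V=0 FIRE
t=4: input=1 -> V=6
t=5: input=3 -> V=23
t=6: input=2 -> V=0 FIRE
t=7: input=2 -> V=12
t=8: input=2 -> V=22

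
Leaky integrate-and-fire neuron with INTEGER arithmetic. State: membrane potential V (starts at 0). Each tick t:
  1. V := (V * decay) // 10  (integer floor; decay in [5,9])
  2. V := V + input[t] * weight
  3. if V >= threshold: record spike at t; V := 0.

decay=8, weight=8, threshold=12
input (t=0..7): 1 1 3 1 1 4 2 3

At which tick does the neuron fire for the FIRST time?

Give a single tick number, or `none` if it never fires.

t=0: input=1 -> V=8
t=1: input=1 -> V=0 FIRE
t=2: input=3 -> V=0 FIRE
t=3: input=1 -> V=8
t=4: input=1 -> V=0 FIRE
t=5: input=4 -> V=0 FIRE
t=6: input=2 -> V=0 FIRE
t=7: input=3 -> V=0 FIRE

Answer: 1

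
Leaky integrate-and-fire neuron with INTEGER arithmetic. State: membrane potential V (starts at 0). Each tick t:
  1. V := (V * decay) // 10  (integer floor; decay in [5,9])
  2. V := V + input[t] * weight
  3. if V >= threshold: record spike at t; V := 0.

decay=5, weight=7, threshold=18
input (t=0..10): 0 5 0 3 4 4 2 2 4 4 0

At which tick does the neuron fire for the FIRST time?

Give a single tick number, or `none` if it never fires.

Answer: 1

Derivation:
t=0: input=0 -> V=0
t=1: input=5 -> V=0 FIRE
t=2: input=0 -> V=0
t=3: input=3 -> V=0 FIRE
t=4: input=4 -> V=0 FIRE
t=5: input=4 -> V=0 FIRE
t=6: input=2 -> V=14
t=7: input=2 -> V=0 FIRE
t=8: input=4 -> V=0 FIRE
t=9: input=4 -> V=0 FIRE
t=10: input=0 -> V=0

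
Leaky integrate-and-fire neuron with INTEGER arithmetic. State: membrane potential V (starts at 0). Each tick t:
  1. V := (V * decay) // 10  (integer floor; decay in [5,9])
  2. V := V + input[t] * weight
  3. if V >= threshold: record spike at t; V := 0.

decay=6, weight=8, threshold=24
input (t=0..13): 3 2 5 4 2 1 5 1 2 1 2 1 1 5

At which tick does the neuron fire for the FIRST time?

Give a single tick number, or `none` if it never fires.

t=0: input=3 -> V=0 FIRE
t=1: input=2 -> V=16
t=2: input=5 -> V=0 FIRE
t=3: input=4 -> V=0 FIRE
t=4: input=2 -> V=16
t=5: input=1 -> V=17
t=6: input=5 -> V=0 FIRE
t=7: input=1 -> V=8
t=8: input=2 -> V=20
t=9: input=1 -> V=20
t=10: input=2 -> V=0 FIRE
t=11: input=1 -> V=8
t=12: input=1 -> V=12
t=13: input=5 -> V=0 FIRE

Answer: 0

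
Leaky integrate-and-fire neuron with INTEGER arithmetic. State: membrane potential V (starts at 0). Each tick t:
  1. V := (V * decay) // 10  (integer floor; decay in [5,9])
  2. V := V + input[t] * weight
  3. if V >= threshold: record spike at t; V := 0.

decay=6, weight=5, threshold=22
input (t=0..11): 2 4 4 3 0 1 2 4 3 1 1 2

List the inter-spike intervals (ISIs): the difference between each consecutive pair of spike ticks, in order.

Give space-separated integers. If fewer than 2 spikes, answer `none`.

t=0: input=2 -> V=10
t=1: input=4 -> V=0 FIRE
t=2: input=4 -> V=20
t=3: input=3 -> V=0 FIRE
t=4: input=0 -> V=0
t=5: input=1 -> V=5
t=6: input=2 -> V=13
t=7: input=4 -> V=0 FIRE
t=8: input=3 -> V=15
t=9: input=1 -> V=14
t=10: input=1 -> V=13
t=11: input=2 -> V=17

Answer: 2 4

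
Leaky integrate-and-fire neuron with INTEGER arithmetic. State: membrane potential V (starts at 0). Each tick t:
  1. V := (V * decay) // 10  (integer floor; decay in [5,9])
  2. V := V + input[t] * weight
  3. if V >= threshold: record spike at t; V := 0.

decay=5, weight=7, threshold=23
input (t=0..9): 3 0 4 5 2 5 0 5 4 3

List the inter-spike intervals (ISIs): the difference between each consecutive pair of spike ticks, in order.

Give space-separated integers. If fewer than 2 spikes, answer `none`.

t=0: input=3 -> V=21
t=1: input=0 -> V=10
t=2: input=4 -> V=0 FIRE
t=3: input=5 -> V=0 FIRE
t=4: input=2 -> V=14
t=5: input=5 -> V=0 FIRE
t=6: input=0 -> V=0
t=7: input=5 -> V=0 FIRE
t=8: input=4 -> V=0 FIRE
t=9: input=3 -> V=21

Answer: 1 2 2 1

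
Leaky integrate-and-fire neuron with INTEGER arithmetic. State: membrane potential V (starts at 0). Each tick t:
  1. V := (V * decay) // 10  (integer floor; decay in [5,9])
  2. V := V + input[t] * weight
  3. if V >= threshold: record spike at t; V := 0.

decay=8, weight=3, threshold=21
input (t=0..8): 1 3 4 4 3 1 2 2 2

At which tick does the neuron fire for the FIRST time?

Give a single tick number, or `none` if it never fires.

t=0: input=1 -> V=3
t=1: input=3 -> V=11
t=2: input=4 -> V=20
t=3: input=4 -> V=0 FIRE
t=4: input=3 -> V=9
t=5: input=1 -> V=10
t=6: input=2 -> V=14
t=7: input=2 -> V=17
t=8: input=2 -> V=19

Answer: 3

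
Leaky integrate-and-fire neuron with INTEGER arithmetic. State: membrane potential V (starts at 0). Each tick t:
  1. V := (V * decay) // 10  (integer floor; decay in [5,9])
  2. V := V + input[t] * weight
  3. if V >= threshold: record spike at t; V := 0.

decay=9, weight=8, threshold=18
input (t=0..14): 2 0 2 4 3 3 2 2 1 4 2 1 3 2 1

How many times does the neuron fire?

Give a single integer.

t=0: input=2 -> V=16
t=1: input=0 -> V=14
t=2: input=2 -> V=0 FIRE
t=3: input=4 -> V=0 FIRE
t=4: input=3 -> V=0 FIRE
t=5: input=3 -> V=0 FIRE
t=6: input=2 -> V=16
t=7: input=2 -> V=0 FIRE
t=8: input=1 -> V=8
t=9: input=4 -> V=0 FIRE
t=10: input=2 -> V=16
t=11: input=1 -> V=0 FIRE
t=12: input=3 -> V=0 FIRE
t=13: input=2 -> V=16
t=14: input=1 -> V=0 FIRE

Answer: 9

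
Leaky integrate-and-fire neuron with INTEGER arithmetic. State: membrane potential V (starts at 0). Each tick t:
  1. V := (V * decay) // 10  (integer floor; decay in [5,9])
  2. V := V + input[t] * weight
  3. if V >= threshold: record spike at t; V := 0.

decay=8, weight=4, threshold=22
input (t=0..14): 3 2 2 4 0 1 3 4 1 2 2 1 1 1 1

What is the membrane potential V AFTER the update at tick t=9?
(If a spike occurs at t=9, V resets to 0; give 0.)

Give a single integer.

t=0: input=3 -> V=12
t=1: input=2 -> V=17
t=2: input=2 -> V=21
t=3: input=4 -> V=0 FIRE
t=4: input=0 -> V=0
t=5: input=1 -> V=4
t=6: input=3 -> V=15
t=7: input=4 -> V=0 FIRE
t=8: input=1 -> V=4
t=9: input=2 -> V=11
t=10: input=2 -> V=16
t=11: input=1 -> V=16
t=12: input=1 -> V=16
t=13: input=1 -> V=16
t=14: input=1 -> V=16

Answer: 11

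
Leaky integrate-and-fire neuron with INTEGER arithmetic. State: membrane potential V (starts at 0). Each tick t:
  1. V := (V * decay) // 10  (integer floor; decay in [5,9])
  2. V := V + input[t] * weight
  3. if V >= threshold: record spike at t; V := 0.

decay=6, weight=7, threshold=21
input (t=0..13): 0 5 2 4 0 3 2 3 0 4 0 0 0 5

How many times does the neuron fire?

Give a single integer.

Answer: 6

Derivation:
t=0: input=0 -> V=0
t=1: input=5 -> V=0 FIRE
t=2: input=2 -> V=14
t=3: input=4 -> V=0 FIRE
t=4: input=0 -> V=0
t=5: input=3 -> V=0 FIRE
t=6: input=2 -> V=14
t=7: input=3 -> V=0 FIRE
t=8: input=0 -> V=0
t=9: input=4 -> V=0 FIRE
t=10: input=0 -> V=0
t=11: input=0 -> V=0
t=12: input=0 -> V=0
t=13: input=5 -> V=0 FIRE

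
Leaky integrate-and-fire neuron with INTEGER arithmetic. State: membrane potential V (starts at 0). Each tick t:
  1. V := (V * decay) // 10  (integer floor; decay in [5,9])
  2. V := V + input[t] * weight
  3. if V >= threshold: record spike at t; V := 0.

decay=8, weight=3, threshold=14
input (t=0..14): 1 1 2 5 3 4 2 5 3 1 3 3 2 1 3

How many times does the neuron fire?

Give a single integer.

Answer: 5

Derivation:
t=0: input=1 -> V=3
t=1: input=1 -> V=5
t=2: input=2 -> V=10
t=3: input=5 -> V=0 FIRE
t=4: input=3 -> V=9
t=5: input=4 -> V=0 FIRE
t=6: input=2 -> V=6
t=7: input=5 -> V=0 FIRE
t=8: input=3 -> V=9
t=9: input=1 -> V=10
t=10: input=3 -> V=0 FIRE
t=11: input=3 -> V=9
t=12: input=2 -> V=13
t=13: input=1 -> V=13
t=14: input=3 -> V=0 FIRE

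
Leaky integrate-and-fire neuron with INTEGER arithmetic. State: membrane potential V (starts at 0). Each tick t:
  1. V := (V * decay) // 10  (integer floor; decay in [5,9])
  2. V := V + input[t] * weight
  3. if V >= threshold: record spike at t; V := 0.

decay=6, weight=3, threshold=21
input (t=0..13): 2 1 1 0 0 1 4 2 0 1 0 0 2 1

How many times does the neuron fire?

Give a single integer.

Answer: 0

Derivation:
t=0: input=2 -> V=6
t=1: input=1 -> V=6
t=2: input=1 -> V=6
t=3: input=0 -> V=3
t=4: input=0 -> V=1
t=5: input=1 -> V=3
t=6: input=4 -> V=13
t=7: input=2 -> V=13
t=8: input=0 -> V=7
t=9: input=1 -> V=7
t=10: input=0 -> V=4
t=11: input=0 -> V=2
t=12: input=2 -> V=7
t=13: input=1 -> V=7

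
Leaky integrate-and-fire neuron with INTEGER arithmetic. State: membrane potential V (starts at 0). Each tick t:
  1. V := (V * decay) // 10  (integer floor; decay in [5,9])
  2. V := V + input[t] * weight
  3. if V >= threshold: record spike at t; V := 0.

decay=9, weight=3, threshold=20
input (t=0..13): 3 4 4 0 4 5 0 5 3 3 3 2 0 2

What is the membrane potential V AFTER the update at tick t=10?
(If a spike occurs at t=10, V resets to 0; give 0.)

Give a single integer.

Answer: 0

Derivation:
t=0: input=3 -> V=9
t=1: input=4 -> V=0 FIRE
t=2: input=4 -> V=12
t=3: input=0 -> V=10
t=4: input=4 -> V=0 FIRE
t=5: input=5 -> V=15
t=6: input=0 -> V=13
t=7: input=5 -> V=0 FIRE
t=8: input=3 -> V=9
t=9: input=3 -> V=17
t=10: input=3 -> V=0 FIRE
t=11: input=2 -> V=6
t=12: input=0 -> V=5
t=13: input=2 -> V=10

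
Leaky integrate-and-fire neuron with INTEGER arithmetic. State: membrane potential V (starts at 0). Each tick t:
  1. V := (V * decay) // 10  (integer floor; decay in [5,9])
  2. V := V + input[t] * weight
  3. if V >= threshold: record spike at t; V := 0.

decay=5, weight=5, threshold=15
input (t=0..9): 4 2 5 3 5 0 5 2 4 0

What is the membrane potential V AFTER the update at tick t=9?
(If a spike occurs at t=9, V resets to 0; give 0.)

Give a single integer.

Answer: 0

Derivation:
t=0: input=4 -> V=0 FIRE
t=1: input=2 -> V=10
t=2: input=5 -> V=0 FIRE
t=3: input=3 -> V=0 FIRE
t=4: input=5 -> V=0 FIRE
t=5: input=0 -> V=0
t=6: input=5 -> V=0 FIRE
t=7: input=2 -> V=10
t=8: input=4 -> V=0 FIRE
t=9: input=0 -> V=0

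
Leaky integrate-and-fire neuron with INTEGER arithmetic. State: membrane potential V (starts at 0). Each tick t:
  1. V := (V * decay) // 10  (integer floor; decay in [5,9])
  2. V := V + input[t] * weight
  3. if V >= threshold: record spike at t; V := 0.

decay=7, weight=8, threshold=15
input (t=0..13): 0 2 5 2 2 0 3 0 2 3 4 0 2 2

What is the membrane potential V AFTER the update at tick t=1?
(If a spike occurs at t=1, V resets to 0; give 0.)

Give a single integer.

t=0: input=0 -> V=0
t=1: input=2 -> V=0 FIRE
t=2: input=5 -> V=0 FIRE
t=3: input=2 -> V=0 FIRE
t=4: input=2 -> V=0 FIRE
t=5: input=0 -> V=0
t=6: input=3 -> V=0 FIRE
t=7: input=0 -> V=0
t=8: input=2 -> V=0 FIRE
t=9: input=3 -> V=0 FIRE
t=10: input=4 -> V=0 FIRE
t=11: input=0 -> V=0
t=12: input=2 -> V=0 FIRE
t=13: input=2 -> V=0 FIRE

Answer: 0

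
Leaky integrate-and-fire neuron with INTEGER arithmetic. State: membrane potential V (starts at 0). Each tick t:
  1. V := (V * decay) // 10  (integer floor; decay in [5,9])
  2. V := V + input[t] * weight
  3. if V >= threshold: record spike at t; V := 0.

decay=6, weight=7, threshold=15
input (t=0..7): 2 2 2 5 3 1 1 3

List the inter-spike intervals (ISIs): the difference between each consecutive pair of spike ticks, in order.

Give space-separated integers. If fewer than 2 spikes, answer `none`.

Answer: 2 1 3

Derivation:
t=0: input=2 -> V=14
t=1: input=2 -> V=0 FIRE
t=2: input=2 -> V=14
t=3: input=5 -> V=0 FIRE
t=4: input=3 -> V=0 FIRE
t=5: input=1 -> V=7
t=6: input=1 -> V=11
t=7: input=3 -> V=0 FIRE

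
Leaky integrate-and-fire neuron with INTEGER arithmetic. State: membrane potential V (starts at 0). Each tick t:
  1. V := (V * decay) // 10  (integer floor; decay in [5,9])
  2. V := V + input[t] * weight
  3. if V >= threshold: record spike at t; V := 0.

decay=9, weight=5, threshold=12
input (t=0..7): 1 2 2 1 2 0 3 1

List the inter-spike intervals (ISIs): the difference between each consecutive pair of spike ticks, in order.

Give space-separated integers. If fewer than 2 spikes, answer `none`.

t=0: input=1 -> V=5
t=1: input=2 -> V=0 FIRE
t=2: input=2 -> V=10
t=3: input=1 -> V=0 FIRE
t=4: input=2 -> V=10
t=5: input=0 -> V=9
t=6: input=3 -> V=0 FIRE
t=7: input=1 -> V=5

Answer: 2 3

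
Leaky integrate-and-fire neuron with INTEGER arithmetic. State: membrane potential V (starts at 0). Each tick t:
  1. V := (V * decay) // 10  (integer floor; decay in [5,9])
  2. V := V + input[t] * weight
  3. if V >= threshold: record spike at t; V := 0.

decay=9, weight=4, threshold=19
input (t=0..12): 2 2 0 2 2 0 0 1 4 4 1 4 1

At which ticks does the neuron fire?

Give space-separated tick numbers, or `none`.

t=0: input=2 -> V=8
t=1: input=2 -> V=15
t=2: input=0 -> V=13
t=3: input=2 -> V=0 FIRE
t=4: input=2 -> V=8
t=5: input=0 -> V=7
t=6: input=0 -> V=6
t=7: input=1 -> V=9
t=8: input=4 -> V=0 FIRE
t=9: input=4 -> V=16
t=10: input=1 -> V=18
t=11: input=4 -> V=0 FIRE
t=12: input=1 -> V=4

Answer: 3 8 11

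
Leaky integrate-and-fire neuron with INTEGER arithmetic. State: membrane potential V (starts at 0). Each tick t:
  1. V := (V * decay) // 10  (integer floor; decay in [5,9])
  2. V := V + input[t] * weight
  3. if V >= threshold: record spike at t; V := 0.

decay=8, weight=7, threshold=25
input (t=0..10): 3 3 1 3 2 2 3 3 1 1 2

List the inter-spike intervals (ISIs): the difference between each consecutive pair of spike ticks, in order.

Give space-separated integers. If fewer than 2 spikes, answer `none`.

t=0: input=3 -> V=21
t=1: input=3 -> V=0 FIRE
t=2: input=1 -> V=7
t=3: input=3 -> V=0 FIRE
t=4: input=2 -> V=14
t=5: input=2 -> V=0 FIRE
t=6: input=3 -> V=21
t=7: input=3 -> V=0 FIRE
t=8: input=1 -> V=7
t=9: input=1 -> V=12
t=10: input=2 -> V=23

Answer: 2 2 2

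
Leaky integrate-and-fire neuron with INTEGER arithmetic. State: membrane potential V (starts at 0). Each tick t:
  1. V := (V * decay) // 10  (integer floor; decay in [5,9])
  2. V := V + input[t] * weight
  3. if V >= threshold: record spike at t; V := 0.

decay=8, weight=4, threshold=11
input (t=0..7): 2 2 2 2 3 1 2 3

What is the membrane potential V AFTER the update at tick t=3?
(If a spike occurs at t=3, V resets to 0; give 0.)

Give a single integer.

Answer: 0

Derivation:
t=0: input=2 -> V=8
t=1: input=2 -> V=0 FIRE
t=2: input=2 -> V=8
t=3: input=2 -> V=0 FIRE
t=4: input=3 -> V=0 FIRE
t=5: input=1 -> V=4
t=6: input=2 -> V=0 FIRE
t=7: input=3 -> V=0 FIRE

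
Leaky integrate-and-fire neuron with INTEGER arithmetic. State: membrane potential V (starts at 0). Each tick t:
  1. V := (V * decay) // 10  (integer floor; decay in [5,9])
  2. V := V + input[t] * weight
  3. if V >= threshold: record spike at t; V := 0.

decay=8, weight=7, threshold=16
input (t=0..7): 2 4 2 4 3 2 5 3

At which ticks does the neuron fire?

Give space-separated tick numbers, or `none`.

t=0: input=2 -> V=14
t=1: input=4 -> V=0 FIRE
t=2: input=2 -> V=14
t=3: input=4 -> V=0 FIRE
t=4: input=3 -> V=0 FIRE
t=5: input=2 -> V=14
t=6: input=5 -> V=0 FIRE
t=7: input=3 -> V=0 FIRE

Answer: 1 3 4 6 7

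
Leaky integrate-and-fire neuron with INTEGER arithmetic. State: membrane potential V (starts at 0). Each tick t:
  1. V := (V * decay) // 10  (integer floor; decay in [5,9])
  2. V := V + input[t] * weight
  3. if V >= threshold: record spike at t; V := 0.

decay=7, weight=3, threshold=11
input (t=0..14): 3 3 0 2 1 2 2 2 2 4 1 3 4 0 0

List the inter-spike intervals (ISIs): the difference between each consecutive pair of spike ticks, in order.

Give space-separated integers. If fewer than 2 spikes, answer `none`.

t=0: input=3 -> V=9
t=1: input=3 -> V=0 FIRE
t=2: input=0 -> V=0
t=3: input=2 -> V=6
t=4: input=1 -> V=7
t=5: input=2 -> V=10
t=6: input=2 -> V=0 FIRE
t=7: input=2 -> V=6
t=8: input=2 -> V=10
t=9: input=4 -> V=0 FIRE
t=10: input=1 -> V=3
t=11: input=3 -> V=0 FIRE
t=12: input=4 -> V=0 FIRE
t=13: input=0 -> V=0
t=14: input=0 -> V=0

Answer: 5 3 2 1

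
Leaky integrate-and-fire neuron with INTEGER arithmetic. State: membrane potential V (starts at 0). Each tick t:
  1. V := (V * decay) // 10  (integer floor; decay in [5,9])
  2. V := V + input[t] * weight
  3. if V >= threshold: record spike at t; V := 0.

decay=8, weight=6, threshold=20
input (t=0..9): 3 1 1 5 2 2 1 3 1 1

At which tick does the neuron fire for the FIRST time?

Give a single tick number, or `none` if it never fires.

Answer: 1

Derivation:
t=0: input=3 -> V=18
t=1: input=1 -> V=0 FIRE
t=2: input=1 -> V=6
t=3: input=5 -> V=0 FIRE
t=4: input=2 -> V=12
t=5: input=2 -> V=0 FIRE
t=6: input=1 -> V=6
t=7: input=3 -> V=0 FIRE
t=8: input=1 -> V=6
t=9: input=1 -> V=10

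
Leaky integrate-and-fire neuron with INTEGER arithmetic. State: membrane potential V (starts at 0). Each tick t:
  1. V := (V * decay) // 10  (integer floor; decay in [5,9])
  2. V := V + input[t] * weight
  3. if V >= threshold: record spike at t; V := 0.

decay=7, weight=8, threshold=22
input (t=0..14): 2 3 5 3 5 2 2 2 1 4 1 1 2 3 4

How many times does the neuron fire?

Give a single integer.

t=0: input=2 -> V=16
t=1: input=3 -> V=0 FIRE
t=2: input=5 -> V=0 FIRE
t=3: input=3 -> V=0 FIRE
t=4: input=5 -> V=0 FIRE
t=5: input=2 -> V=16
t=6: input=2 -> V=0 FIRE
t=7: input=2 -> V=16
t=8: input=1 -> V=19
t=9: input=4 -> V=0 FIRE
t=10: input=1 -> V=8
t=11: input=1 -> V=13
t=12: input=2 -> V=0 FIRE
t=13: input=3 -> V=0 FIRE
t=14: input=4 -> V=0 FIRE

Answer: 9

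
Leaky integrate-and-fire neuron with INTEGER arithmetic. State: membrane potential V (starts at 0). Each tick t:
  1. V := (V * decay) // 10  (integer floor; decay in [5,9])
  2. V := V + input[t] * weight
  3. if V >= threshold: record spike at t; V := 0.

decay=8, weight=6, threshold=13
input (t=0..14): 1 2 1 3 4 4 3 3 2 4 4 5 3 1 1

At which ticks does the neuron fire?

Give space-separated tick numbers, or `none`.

Answer: 1 3 4 5 6 7 9 10 11 12

Derivation:
t=0: input=1 -> V=6
t=1: input=2 -> V=0 FIRE
t=2: input=1 -> V=6
t=3: input=3 -> V=0 FIRE
t=4: input=4 -> V=0 FIRE
t=5: input=4 -> V=0 FIRE
t=6: input=3 -> V=0 FIRE
t=7: input=3 -> V=0 FIRE
t=8: input=2 -> V=12
t=9: input=4 -> V=0 FIRE
t=10: input=4 -> V=0 FIRE
t=11: input=5 -> V=0 FIRE
t=12: input=3 -> V=0 FIRE
t=13: input=1 -> V=6
t=14: input=1 -> V=10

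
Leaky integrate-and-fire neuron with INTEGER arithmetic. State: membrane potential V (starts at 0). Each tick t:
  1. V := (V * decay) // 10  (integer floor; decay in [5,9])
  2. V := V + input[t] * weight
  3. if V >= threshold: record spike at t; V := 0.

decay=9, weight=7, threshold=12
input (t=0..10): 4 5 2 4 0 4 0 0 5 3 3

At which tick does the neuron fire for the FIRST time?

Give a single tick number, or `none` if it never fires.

t=0: input=4 -> V=0 FIRE
t=1: input=5 -> V=0 FIRE
t=2: input=2 -> V=0 FIRE
t=3: input=4 -> V=0 FIRE
t=4: input=0 -> V=0
t=5: input=4 -> V=0 FIRE
t=6: input=0 -> V=0
t=7: input=0 -> V=0
t=8: input=5 -> V=0 FIRE
t=9: input=3 -> V=0 FIRE
t=10: input=3 -> V=0 FIRE

Answer: 0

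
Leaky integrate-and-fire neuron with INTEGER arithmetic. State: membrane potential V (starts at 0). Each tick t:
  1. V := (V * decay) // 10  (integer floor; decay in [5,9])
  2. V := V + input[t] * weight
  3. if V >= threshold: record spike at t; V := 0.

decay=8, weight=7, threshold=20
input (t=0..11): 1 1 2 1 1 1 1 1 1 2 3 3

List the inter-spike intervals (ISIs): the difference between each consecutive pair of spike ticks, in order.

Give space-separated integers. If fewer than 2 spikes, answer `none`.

t=0: input=1 -> V=7
t=1: input=1 -> V=12
t=2: input=2 -> V=0 FIRE
t=3: input=1 -> V=7
t=4: input=1 -> V=12
t=5: input=1 -> V=16
t=6: input=1 -> V=19
t=7: input=1 -> V=0 FIRE
t=8: input=1 -> V=7
t=9: input=2 -> V=19
t=10: input=3 -> V=0 FIRE
t=11: input=3 -> V=0 FIRE

Answer: 5 3 1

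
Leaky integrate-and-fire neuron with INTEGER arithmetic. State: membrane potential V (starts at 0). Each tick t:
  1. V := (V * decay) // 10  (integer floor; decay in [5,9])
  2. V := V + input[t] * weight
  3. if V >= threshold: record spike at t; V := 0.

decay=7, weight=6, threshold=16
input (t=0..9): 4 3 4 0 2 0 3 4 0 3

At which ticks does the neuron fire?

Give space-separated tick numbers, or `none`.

Answer: 0 1 2 6 7 9

Derivation:
t=0: input=4 -> V=0 FIRE
t=1: input=3 -> V=0 FIRE
t=2: input=4 -> V=0 FIRE
t=3: input=0 -> V=0
t=4: input=2 -> V=12
t=5: input=0 -> V=8
t=6: input=3 -> V=0 FIRE
t=7: input=4 -> V=0 FIRE
t=8: input=0 -> V=0
t=9: input=3 -> V=0 FIRE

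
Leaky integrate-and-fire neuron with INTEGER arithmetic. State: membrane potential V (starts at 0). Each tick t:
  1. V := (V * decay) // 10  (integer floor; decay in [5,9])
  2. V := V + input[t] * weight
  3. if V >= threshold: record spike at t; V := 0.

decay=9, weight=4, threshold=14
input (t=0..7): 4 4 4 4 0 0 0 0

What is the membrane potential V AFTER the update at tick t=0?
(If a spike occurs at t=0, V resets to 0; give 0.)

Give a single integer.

Answer: 0

Derivation:
t=0: input=4 -> V=0 FIRE
t=1: input=4 -> V=0 FIRE
t=2: input=4 -> V=0 FIRE
t=3: input=4 -> V=0 FIRE
t=4: input=0 -> V=0
t=5: input=0 -> V=0
t=6: input=0 -> V=0
t=7: input=0 -> V=0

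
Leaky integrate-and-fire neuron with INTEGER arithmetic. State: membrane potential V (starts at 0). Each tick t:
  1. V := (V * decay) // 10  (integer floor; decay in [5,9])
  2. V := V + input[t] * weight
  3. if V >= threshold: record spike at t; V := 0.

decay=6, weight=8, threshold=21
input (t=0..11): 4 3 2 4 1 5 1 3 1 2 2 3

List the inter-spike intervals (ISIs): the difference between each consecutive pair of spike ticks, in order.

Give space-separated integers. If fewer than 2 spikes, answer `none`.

t=0: input=4 -> V=0 FIRE
t=1: input=3 -> V=0 FIRE
t=2: input=2 -> V=16
t=3: input=4 -> V=0 FIRE
t=4: input=1 -> V=8
t=5: input=5 -> V=0 FIRE
t=6: input=1 -> V=8
t=7: input=3 -> V=0 FIRE
t=8: input=1 -> V=8
t=9: input=2 -> V=20
t=10: input=2 -> V=0 FIRE
t=11: input=3 -> V=0 FIRE

Answer: 1 2 2 2 3 1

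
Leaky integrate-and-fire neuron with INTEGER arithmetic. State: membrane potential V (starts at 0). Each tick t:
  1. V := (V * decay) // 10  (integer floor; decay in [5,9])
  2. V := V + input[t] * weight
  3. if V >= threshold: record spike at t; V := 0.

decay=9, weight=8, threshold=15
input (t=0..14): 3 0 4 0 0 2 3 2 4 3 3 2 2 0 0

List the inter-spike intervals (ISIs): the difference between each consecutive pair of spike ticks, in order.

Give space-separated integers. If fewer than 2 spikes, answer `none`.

Answer: 2 3 1 1 1 1 1 1 1

Derivation:
t=0: input=3 -> V=0 FIRE
t=1: input=0 -> V=0
t=2: input=4 -> V=0 FIRE
t=3: input=0 -> V=0
t=4: input=0 -> V=0
t=5: input=2 -> V=0 FIRE
t=6: input=3 -> V=0 FIRE
t=7: input=2 -> V=0 FIRE
t=8: input=4 -> V=0 FIRE
t=9: input=3 -> V=0 FIRE
t=10: input=3 -> V=0 FIRE
t=11: input=2 -> V=0 FIRE
t=12: input=2 -> V=0 FIRE
t=13: input=0 -> V=0
t=14: input=0 -> V=0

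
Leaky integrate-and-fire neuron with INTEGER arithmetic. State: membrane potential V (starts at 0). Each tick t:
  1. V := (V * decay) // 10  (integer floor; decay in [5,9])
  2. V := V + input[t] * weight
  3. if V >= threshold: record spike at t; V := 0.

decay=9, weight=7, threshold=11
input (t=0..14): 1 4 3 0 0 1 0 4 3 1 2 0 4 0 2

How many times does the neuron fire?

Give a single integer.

t=0: input=1 -> V=7
t=1: input=4 -> V=0 FIRE
t=2: input=3 -> V=0 FIRE
t=3: input=0 -> V=0
t=4: input=0 -> V=0
t=5: input=1 -> V=7
t=6: input=0 -> V=6
t=7: input=4 -> V=0 FIRE
t=8: input=3 -> V=0 FIRE
t=9: input=1 -> V=7
t=10: input=2 -> V=0 FIRE
t=11: input=0 -> V=0
t=12: input=4 -> V=0 FIRE
t=13: input=0 -> V=0
t=14: input=2 -> V=0 FIRE

Answer: 7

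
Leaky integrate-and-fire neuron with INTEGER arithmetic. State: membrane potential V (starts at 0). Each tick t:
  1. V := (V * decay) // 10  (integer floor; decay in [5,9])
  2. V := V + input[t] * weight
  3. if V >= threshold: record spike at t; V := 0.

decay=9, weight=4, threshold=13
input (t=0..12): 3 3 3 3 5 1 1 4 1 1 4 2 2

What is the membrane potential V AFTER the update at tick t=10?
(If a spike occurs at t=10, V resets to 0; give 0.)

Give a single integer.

Answer: 0

Derivation:
t=0: input=3 -> V=12
t=1: input=3 -> V=0 FIRE
t=2: input=3 -> V=12
t=3: input=3 -> V=0 FIRE
t=4: input=5 -> V=0 FIRE
t=5: input=1 -> V=4
t=6: input=1 -> V=7
t=7: input=4 -> V=0 FIRE
t=8: input=1 -> V=4
t=9: input=1 -> V=7
t=10: input=4 -> V=0 FIRE
t=11: input=2 -> V=8
t=12: input=2 -> V=0 FIRE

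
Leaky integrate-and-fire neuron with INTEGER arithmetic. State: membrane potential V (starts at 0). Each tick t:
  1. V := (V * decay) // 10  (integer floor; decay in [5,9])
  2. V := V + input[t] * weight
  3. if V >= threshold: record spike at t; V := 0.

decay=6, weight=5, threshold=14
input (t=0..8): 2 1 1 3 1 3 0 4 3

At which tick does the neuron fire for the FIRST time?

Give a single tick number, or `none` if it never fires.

t=0: input=2 -> V=10
t=1: input=1 -> V=11
t=2: input=1 -> V=11
t=3: input=3 -> V=0 FIRE
t=4: input=1 -> V=5
t=5: input=3 -> V=0 FIRE
t=6: input=0 -> V=0
t=7: input=4 -> V=0 FIRE
t=8: input=3 -> V=0 FIRE

Answer: 3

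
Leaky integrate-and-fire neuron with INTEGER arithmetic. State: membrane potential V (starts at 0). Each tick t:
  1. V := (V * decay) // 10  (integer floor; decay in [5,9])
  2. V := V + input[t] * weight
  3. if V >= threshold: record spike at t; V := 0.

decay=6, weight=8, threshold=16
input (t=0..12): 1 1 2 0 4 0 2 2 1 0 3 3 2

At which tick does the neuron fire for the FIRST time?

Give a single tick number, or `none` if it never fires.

t=0: input=1 -> V=8
t=1: input=1 -> V=12
t=2: input=2 -> V=0 FIRE
t=3: input=0 -> V=0
t=4: input=4 -> V=0 FIRE
t=5: input=0 -> V=0
t=6: input=2 -> V=0 FIRE
t=7: input=2 -> V=0 FIRE
t=8: input=1 -> V=8
t=9: input=0 -> V=4
t=10: input=3 -> V=0 FIRE
t=11: input=3 -> V=0 FIRE
t=12: input=2 -> V=0 FIRE

Answer: 2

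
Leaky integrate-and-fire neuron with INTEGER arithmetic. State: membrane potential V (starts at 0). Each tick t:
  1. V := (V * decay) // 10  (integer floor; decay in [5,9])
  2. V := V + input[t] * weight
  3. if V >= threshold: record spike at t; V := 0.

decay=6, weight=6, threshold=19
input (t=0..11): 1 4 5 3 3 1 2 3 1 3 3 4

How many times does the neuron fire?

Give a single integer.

Answer: 6

Derivation:
t=0: input=1 -> V=6
t=1: input=4 -> V=0 FIRE
t=2: input=5 -> V=0 FIRE
t=3: input=3 -> V=18
t=4: input=3 -> V=0 FIRE
t=5: input=1 -> V=6
t=6: input=2 -> V=15
t=7: input=3 -> V=0 FIRE
t=8: input=1 -> V=6
t=9: input=3 -> V=0 FIRE
t=10: input=3 -> V=18
t=11: input=4 -> V=0 FIRE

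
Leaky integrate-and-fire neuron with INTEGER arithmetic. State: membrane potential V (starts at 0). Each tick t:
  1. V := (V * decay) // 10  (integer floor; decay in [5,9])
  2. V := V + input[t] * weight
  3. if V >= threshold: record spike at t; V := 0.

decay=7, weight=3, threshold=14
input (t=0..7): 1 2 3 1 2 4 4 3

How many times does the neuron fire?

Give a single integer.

Answer: 3

Derivation:
t=0: input=1 -> V=3
t=1: input=2 -> V=8
t=2: input=3 -> V=0 FIRE
t=3: input=1 -> V=3
t=4: input=2 -> V=8
t=5: input=4 -> V=0 FIRE
t=6: input=4 -> V=12
t=7: input=3 -> V=0 FIRE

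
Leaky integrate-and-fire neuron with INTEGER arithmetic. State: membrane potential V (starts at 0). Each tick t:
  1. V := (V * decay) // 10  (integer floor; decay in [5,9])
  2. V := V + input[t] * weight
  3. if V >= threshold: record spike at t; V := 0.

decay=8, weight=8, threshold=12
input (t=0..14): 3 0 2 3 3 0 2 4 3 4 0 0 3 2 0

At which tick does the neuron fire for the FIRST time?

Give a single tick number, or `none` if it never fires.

t=0: input=3 -> V=0 FIRE
t=1: input=0 -> V=0
t=2: input=2 -> V=0 FIRE
t=3: input=3 -> V=0 FIRE
t=4: input=3 -> V=0 FIRE
t=5: input=0 -> V=0
t=6: input=2 -> V=0 FIRE
t=7: input=4 -> V=0 FIRE
t=8: input=3 -> V=0 FIRE
t=9: input=4 -> V=0 FIRE
t=10: input=0 -> V=0
t=11: input=0 -> V=0
t=12: input=3 -> V=0 FIRE
t=13: input=2 -> V=0 FIRE
t=14: input=0 -> V=0

Answer: 0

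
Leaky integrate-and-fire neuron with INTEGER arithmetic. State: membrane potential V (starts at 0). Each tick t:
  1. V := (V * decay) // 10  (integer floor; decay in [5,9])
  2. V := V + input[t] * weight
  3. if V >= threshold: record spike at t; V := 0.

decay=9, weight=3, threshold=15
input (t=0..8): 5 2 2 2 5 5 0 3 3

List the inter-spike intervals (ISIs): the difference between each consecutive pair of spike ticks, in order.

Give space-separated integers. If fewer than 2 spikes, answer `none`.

Answer: 3 1 1 3

Derivation:
t=0: input=5 -> V=0 FIRE
t=1: input=2 -> V=6
t=2: input=2 -> V=11
t=3: input=2 -> V=0 FIRE
t=4: input=5 -> V=0 FIRE
t=5: input=5 -> V=0 FIRE
t=6: input=0 -> V=0
t=7: input=3 -> V=9
t=8: input=3 -> V=0 FIRE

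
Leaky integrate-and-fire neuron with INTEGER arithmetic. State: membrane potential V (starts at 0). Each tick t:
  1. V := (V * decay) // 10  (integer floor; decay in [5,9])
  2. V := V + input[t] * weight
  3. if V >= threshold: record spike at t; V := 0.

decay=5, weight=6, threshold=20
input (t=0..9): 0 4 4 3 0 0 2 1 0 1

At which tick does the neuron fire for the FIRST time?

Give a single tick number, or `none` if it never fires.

Answer: 1

Derivation:
t=0: input=0 -> V=0
t=1: input=4 -> V=0 FIRE
t=2: input=4 -> V=0 FIRE
t=3: input=3 -> V=18
t=4: input=0 -> V=9
t=5: input=0 -> V=4
t=6: input=2 -> V=14
t=7: input=1 -> V=13
t=8: input=0 -> V=6
t=9: input=1 -> V=9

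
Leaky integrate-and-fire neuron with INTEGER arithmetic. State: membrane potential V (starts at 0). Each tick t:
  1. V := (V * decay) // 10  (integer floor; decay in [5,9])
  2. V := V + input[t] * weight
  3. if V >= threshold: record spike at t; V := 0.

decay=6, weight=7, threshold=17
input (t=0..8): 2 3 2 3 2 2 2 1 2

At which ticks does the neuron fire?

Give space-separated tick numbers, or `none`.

Answer: 1 3 5 8

Derivation:
t=0: input=2 -> V=14
t=1: input=3 -> V=0 FIRE
t=2: input=2 -> V=14
t=3: input=3 -> V=0 FIRE
t=4: input=2 -> V=14
t=5: input=2 -> V=0 FIRE
t=6: input=2 -> V=14
t=7: input=1 -> V=15
t=8: input=2 -> V=0 FIRE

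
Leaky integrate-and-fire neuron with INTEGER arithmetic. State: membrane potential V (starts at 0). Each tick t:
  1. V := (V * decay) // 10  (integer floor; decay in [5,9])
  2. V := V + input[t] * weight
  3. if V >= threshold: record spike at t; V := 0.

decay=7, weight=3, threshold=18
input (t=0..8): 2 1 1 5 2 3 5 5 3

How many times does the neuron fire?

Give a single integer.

Answer: 3

Derivation:
t=0: input=2 -> V=6
t=1: input=1 -> V=7
t=2: input=1 -> V=7
t=3: input=5 -> V=0 FIRE
t=4: input=2 -> V=6
t=5: input=3 -> V=13
t=6: input=5 -> V=0 FIRE
t=7: input=5 -> V=15
t=8: input=3 -> V=0 FIRE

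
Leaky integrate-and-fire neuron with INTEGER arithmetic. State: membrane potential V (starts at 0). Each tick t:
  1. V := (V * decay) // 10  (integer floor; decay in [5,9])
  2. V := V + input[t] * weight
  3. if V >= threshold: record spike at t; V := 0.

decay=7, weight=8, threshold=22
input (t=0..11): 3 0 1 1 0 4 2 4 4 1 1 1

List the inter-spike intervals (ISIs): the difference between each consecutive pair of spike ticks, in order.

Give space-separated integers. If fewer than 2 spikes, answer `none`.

Answer: 5 2 1

Derivation:
t=0: input=3 -> V=0 FIRE
t=1: input=0 -> V=0
t=2: input=1 -> V=8
t=3: input=1 -> V=13
t=4: input=0 -> V=9
t=5: input=4 -> V=0 FIRE
t=6: input=2 -> V=16
t=7: input=4 -> V=0 FIRE
t=8: input=4 -> V=0 FIRE
t=9: input=1 -> V=8
t=10: input=1 -> V=13
t=11: input=1 -> V=17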